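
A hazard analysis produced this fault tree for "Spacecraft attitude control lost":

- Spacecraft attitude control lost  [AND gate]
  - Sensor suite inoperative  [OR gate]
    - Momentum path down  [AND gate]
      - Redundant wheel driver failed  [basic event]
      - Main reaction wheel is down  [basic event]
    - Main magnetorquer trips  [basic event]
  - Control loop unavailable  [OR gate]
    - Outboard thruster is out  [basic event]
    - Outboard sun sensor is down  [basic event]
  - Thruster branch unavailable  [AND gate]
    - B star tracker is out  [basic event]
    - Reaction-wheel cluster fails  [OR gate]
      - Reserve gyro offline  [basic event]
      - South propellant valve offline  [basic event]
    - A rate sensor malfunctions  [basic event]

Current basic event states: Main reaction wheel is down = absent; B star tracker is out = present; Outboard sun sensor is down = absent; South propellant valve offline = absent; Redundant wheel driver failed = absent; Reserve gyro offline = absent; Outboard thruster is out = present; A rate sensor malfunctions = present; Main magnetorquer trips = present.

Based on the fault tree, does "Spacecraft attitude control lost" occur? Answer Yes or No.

Momentum path down [AND]: Redundant wheel driver failed=not, Main reaction wheel is down=not → not all inputs occur → does not occur.
Sensor suite inoperative [OR]: Momentum path down=not, Main magnetorquer trips=occurs → at least one input occurs → occurs.
Control loop unavailable [OR]: Outboard thruster is out=occurs, Outboard sun sensor is down=not → at least one input occurs → occurs.
Reaction-wheel cluster fails [OR]: Reserve gyro offline=not, South propellant valve offline=not → no input occurs → does not occur.
Thruster branch unavailable [AND]: B star tracker is out=occurs, Reaction-wheel cluster fails=not, A rate sensor malfunctions=occurs → not all inputs occur → does not occur.
Spacecraft attitude control lost [AND]: Sensor suite inoperative=occurs, Control loop unavailable=occurs, Thruster branch unavailable=not → not all inputs occur → does not occur.

No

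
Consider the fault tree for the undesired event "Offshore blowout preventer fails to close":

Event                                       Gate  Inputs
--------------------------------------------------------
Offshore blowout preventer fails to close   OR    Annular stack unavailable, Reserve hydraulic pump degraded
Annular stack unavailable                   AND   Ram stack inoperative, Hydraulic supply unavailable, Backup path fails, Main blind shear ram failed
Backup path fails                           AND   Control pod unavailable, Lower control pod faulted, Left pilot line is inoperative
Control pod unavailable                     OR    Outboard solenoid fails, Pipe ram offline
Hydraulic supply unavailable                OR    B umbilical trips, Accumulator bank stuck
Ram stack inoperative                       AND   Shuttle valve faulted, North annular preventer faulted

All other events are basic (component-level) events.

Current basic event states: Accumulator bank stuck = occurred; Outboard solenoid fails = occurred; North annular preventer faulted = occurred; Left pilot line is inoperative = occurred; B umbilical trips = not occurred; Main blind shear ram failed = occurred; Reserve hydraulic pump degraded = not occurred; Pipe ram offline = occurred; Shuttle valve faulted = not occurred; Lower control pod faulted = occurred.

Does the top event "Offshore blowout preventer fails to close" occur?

No

Ram stack inoperative [AND]: Shuttle valve faulted=not, North annular preventer faulted=occurs → not all inputs occur → does not occur.
Hydraulic supply unavailable [OR]: B umbilical trips=not, Accumulator bank stuck=occurs → at least one input occurs → occurs.
Control pod unavailable [OR]: Outboard solenoid fails=occurs, Pipe ram offline=occurs → at least one input occurs → occurs.
Backup path fails [AND]: Control pod unavailable=occurs, Lower control pod faulted=occurs, Left pilot line is inoperative=occurs → all inputs occur → occurs.
Annular stack unavailable [AND]: Ram stack inoperative=not, Hydraulic supply unavailable=occurs, Backup path fails=occurs, Main blind shear ram failed=occurs → not all inputs occur → does not occur.
Offshore blowout preventer fails to close [OR]: Annular stack unavailable=not, Reserve hydraulic pump degraded=not → no input occurs → does not occur.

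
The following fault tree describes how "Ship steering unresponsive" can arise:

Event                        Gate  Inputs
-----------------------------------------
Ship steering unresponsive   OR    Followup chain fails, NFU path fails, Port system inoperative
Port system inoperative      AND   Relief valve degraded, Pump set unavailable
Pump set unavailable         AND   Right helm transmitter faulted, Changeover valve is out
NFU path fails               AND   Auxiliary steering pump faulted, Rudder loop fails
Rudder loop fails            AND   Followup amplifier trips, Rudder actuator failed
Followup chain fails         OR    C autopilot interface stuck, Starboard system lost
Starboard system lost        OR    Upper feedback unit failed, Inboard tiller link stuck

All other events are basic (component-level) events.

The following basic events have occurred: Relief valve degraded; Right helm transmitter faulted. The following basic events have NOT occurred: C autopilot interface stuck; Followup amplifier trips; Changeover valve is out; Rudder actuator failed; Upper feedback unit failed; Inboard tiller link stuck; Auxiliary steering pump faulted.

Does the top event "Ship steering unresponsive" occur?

Starboard system lost [OR]: Upper feedback unit failed=not, Inboard tiller link stuck=not → no input occurs → does not occur.
Followup chain fails [OR]: C autopilot interface stuck=not, Starboard system lost=not → no input occurs → does not occur.
Rudder loop fails [AND]: Followup amplifier trips=not, Rudder actuator failed=not → not all inputs occur → does not occur.
NFU path fails [AND]: Auxiliary steering pump faulted=not, Rudder loop fails=not → not all inputs occur → does not occur.
Pump set unavailable [AND]: Right helm transmitter faulted=occurs, Changeover valve is out=not → not all inputs occur → does not occur.
Port system inoperative [AND]: Relief valve degraded=occurs, Pump set unavailable=not → not all inputs occur → does not occur.
Ship steering unresponsive [OR]: Followup chain fails=not, NFU path fails=not, Port system inoperative=not → no input occurs → does not occur.

No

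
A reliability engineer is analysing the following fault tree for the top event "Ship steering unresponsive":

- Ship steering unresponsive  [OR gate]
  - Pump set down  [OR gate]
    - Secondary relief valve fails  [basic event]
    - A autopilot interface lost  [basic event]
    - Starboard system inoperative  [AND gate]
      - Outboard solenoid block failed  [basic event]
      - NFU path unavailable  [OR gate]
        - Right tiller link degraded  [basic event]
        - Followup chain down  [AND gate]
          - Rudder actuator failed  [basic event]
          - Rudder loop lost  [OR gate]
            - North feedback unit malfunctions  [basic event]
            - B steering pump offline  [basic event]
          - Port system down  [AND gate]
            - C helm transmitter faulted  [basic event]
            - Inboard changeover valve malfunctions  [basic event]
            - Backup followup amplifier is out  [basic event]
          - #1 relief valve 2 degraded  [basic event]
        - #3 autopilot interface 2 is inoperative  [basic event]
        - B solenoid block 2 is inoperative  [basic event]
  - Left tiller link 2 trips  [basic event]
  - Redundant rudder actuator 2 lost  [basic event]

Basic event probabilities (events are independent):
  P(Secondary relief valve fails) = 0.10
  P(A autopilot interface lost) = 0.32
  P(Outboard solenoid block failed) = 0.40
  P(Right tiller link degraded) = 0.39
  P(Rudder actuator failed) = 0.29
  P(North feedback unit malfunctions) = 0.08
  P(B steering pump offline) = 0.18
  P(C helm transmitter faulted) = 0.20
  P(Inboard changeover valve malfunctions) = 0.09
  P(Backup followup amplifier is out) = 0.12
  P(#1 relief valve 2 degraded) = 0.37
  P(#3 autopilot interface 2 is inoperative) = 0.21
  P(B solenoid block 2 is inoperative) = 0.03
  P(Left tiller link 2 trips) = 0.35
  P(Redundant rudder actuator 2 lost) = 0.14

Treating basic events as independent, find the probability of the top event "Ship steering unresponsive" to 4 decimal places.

0.7308

P(Rudder loop lost) [OR] = 1 − (1−0.08) × (1−0.18) = 0.245600
P(Port system down) [AND] = 0.20 × 0.09 × 0.12 = 0.002160
P(Followup chain down) [AND] = 0.29 × 0.245600 × 0.002160 × 0.37 = 0.000057
P(NFU path unavailable) [OR] = 1 − (1−0.39) × (1−0.000057) × (1−0.21) × (1−0.03) = 0.532584
P(Starboard system inoperative) [AND] = 0.40 × 0.532584 = 0.213034
P(Pump set down) [OR] = 1 − (1−0.10) × (1−0.32) × (1−0.213034) = 0.518377
P(Ship steering unresponsive) [OR] = 1 − (1−0.518377) × (1−0.35) × (1−0.14) = 0.730773
Rounded to 4 decimal places: P(Ship steering unresponsive) ≈ 0.7308.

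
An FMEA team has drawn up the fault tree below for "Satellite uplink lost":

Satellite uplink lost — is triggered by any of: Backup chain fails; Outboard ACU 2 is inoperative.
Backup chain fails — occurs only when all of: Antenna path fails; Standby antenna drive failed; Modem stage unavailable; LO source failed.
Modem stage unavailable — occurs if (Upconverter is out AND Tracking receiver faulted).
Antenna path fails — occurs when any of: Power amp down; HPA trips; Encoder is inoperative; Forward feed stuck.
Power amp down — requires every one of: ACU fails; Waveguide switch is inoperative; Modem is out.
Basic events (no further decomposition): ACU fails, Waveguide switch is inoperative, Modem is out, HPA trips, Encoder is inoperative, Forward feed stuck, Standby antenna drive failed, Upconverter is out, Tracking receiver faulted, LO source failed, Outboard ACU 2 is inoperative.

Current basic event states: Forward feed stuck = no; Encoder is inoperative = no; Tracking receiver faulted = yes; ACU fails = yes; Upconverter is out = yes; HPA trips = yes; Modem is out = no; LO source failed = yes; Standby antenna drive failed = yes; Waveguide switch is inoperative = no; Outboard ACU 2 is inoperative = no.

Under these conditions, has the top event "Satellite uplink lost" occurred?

Yes

Power amp down [AND]: ACU fails=occurs, Waveguide switch is inoperative=not, Modem is out=not → not all inputs occur → does not occur.
Antenna path fails [OR]: Power amp down=not, HPA trips=occurs, Encoder is inoperative=not, Forward feed stuck=not → at least one input occurs → occurs.
Modem stage unavailable [AND]: Upconverter is out=occurs, Tracking receiver faulted=occurs → all inputs occur → occurs.
Backup chain fails [AND]: Antenna path fails=occurs, Standby antenna drive failed=occurs, Modem stage unavailable=occurs, LO source failed=occurs → all inputs occur → occurs.
Satellite uplink lost [OR]: Backup chain fails=occurs, Outboard ACU 2 is inoperative=not → at least one input occurs → occurs.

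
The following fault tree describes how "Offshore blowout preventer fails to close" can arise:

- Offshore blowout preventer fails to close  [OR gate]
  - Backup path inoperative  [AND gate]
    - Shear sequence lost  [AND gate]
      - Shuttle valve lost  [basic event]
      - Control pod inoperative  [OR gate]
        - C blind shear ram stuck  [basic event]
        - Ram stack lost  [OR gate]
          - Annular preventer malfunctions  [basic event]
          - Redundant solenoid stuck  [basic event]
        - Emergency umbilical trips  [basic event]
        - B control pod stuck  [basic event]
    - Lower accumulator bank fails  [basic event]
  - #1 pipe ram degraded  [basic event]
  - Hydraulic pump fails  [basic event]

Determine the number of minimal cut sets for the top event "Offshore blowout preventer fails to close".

Ram stack lost [OR]: union of children's cut sets → 2 cut set(s).
Control pod inoperative [OR]: union of children's cut sets → 5 cut set(s).
Shear sequence lost [AND]: one cut set from each child combined → 1 × 5 = 5 cut set(s).
Backup path inoperative [AND]: one cut set from each child combined → 5 × 1 = 5 cut set(s).
Offshore blowout preventer fails to close [OR]: union of children's cut sets → 7 cut set(s).
Minimal cut sets: {C blind shear ram stuck, Lower accumulator bank fails, Shuttle valve lost}; {Annular preventer malfunctions, Lower accumulator bank fails, Shuttle valve lost}; {Lower accumulator bank fails, Redundant solenoid stuck, Shuttle valve lost}; {Emergency umbilical trips, Lower accumulator bank fails, Shuttle valve lost}; {B control pod stuck, Lower accumulator bank fails, Shuttle valve lost}; {#1 pipe ram degraded}; {Hydraulic pump fails}.

7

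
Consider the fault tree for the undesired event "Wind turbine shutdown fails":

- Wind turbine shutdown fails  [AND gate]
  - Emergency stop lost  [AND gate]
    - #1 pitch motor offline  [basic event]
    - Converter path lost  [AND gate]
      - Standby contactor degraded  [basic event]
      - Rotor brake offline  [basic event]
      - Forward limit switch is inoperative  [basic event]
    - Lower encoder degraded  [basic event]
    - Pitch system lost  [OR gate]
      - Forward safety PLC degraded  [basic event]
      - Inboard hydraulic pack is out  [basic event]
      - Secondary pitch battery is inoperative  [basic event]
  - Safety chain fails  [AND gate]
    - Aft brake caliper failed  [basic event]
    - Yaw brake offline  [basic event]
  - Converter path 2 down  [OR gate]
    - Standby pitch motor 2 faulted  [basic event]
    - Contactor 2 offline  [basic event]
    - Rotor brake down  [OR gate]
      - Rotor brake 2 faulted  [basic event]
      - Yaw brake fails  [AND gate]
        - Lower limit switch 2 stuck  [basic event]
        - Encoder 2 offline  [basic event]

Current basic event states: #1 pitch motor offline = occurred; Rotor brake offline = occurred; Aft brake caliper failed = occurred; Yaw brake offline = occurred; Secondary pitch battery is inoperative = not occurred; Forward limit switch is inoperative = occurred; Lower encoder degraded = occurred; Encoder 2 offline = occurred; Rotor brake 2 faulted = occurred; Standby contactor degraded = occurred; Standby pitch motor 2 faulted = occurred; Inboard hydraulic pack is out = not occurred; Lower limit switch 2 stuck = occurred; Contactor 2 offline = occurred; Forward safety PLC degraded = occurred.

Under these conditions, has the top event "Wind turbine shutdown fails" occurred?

Converter path lost [AND]: Standby contactor degraded=occurs, Rotor brake offline=occurs, Forward limit switch is inoperative=occurs → all inputs occur → occurs.
Pitch system lost [OR]: Forward safety PLC degraded=occurs, Inboard hydraulic pack is out=not, Secondary pitch battery is inoperative=not → at least one input occurs → occurs.
Emergency stop lost [AND]: #1 pitch motor offline=occurs, Converter path lost=occurs, Lower encoder degraded=occurs, Pitch system lost=occurs → all inputs occur → occurs.
Safety chain fails [AND]: Aft brake caliper failed=occurs, Yaw brake offline=occurs → all inputs occur → occurs.
Yaw brake fails [AND]: Lower limit switch 2 stuck=occurs, Encoder 2 offline=occurs → all inputs occur → occurs.
Rotor brake down [OR]: Rotor brake 2 faulted=occurs, Yaw brake fails=occurs → at least one input occurs → occurs.
Converter path 2 down [OR]: Standby pitch motor 2 faulted=occurs, Contactor 2 offline=occurs, Rotor brake down=occurs → at least one input occurs → occurs.
Wind turbine shutdown fails [AND]: Emergency stop lost=occurs, Safety chain fails=occurs, Converter path 2 down=occurs → all inputs occur → occurs.

Yes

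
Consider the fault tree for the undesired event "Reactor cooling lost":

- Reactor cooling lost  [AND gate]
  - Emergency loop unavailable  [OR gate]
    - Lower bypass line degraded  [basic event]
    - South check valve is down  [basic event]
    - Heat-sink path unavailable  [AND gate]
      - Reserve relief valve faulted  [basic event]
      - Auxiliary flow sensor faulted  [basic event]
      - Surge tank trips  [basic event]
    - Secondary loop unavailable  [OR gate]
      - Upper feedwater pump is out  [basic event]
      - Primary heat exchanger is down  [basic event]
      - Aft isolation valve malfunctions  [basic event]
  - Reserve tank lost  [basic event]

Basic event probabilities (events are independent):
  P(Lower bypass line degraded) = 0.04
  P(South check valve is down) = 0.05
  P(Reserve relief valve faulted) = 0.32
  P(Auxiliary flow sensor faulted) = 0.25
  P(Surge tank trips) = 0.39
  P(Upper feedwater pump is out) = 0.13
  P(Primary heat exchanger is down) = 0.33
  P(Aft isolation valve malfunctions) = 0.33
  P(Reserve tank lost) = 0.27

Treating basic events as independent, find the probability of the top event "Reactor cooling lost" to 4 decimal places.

P(Heat-sink path unavailable) [AND] = 0.32 × 0.25 × 0.39 = 0.031200
P(Secondary loop unavailable) [OR] = 1 − (1−0.13) × (1−0.33) × (1−0.33) = 0.609457
P(Emergency loop unavailable) [OR] = 1 − (1−0.04) × (1−0.05) × (1−0.031200) × (1−0.609457) = 0.654937
P(Reactor cooling lost) [AND] = 0.654937 × 0.27 = 0.176833
Rounded to 4 decimal places: P(Reactor cooling lost) ≈ 0.1768.

0.1768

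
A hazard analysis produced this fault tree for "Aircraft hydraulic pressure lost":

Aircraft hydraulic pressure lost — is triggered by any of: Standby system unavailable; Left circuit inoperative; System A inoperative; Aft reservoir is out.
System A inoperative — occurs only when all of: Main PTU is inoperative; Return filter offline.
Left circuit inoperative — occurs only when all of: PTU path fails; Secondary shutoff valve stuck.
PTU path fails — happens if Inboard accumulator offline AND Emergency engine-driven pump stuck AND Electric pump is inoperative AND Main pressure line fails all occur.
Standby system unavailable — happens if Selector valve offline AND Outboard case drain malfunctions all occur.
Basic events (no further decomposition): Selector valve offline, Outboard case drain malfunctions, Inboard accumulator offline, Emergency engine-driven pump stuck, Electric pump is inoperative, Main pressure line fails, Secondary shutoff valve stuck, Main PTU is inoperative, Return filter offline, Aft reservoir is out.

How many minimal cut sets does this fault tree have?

4

Standby system unavailable [AND]: one cut set from each child combined → 1 × 1 = 1 cut set(s).
PTU path fails [AND]: one cut set from each child combined → 1 × 1 × 1 × 1 = 1 cut set(s).
Left circuit inoperative [AND]: one cut set from each child combined → 1 × 1 = 1 cut set(s).
System A inoperative [AND]: one cut set from each child combined → 1 × 1 = 1 cut set(s).
Aircraft hydraulic pressure lost [OR]: union of children's cut sets → 4 cut set(s).
Minimal cut sets: {Outboard case drain malfunctions, Selector valve offline}; {Electric pump is inoperative, Emergency engine-driven pump stuck, Inboard accumulator offline, Main pressure line fails, Secondary shutoff valve stuck}; {Main PTU is inoperative, Return filter offline}; {Aft reservoir is out}.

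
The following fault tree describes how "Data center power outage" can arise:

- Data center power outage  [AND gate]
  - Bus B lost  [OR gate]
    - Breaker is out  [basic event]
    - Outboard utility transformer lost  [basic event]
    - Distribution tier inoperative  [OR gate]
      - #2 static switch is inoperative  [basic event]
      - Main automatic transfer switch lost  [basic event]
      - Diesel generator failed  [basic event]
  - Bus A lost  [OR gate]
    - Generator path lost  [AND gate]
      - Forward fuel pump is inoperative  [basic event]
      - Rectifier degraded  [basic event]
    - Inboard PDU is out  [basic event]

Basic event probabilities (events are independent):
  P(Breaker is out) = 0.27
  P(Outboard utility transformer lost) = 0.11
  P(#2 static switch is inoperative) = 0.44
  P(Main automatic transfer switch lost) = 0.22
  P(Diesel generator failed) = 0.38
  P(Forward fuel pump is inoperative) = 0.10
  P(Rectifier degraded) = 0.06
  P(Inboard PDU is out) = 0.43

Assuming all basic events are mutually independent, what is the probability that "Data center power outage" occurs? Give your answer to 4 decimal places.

0.3572

P(Distribution tier inoperative) [OR] = 1 − (1−0.44) × (1−0.22) × (1−0.38) = 0.729184
P(Bus B lost) [OR] = 1 − (1−0.27) × (1−0.11) × (1−0.729184) = 0.824051
P(Generator path lost) [AND] = 0.10 × 0.06 = 0.006000
P(Bus A lost) [OR] = 1 − (1−0.006000) × (1−0.43) = 0.433420
P(Data center power outage) [AND] = 0.824051 × 0.433420 = 0.357160
Rounded to 4 decimal places: P(Data center power outage) ≈ 0.3572.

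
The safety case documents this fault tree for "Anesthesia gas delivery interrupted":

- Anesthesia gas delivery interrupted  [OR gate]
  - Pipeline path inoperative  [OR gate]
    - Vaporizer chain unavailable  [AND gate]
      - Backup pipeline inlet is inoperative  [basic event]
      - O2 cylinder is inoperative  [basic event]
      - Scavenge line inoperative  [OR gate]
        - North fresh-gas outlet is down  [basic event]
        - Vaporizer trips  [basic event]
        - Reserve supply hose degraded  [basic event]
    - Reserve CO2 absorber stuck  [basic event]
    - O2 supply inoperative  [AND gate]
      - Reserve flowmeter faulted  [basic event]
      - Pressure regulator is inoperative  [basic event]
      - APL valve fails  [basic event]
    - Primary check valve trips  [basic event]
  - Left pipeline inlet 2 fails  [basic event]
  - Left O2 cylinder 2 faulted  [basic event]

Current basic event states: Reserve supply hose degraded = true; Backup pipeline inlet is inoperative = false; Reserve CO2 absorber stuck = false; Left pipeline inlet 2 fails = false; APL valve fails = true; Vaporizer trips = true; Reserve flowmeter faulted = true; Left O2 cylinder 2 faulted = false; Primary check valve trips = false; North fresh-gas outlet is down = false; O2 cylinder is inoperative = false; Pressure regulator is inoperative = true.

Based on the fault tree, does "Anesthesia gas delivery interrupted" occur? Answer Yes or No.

Scavenge line inoperative [OR]: North fresh-gas outlet is down=not, Vaporizer trips=occurs, Reserve supply hose degraded=occurs → at least one input occurs → occurs.
Vaporizer chain unavailable [AND]: Backup pipeline inlet is inoperative=not, O2 cylinder is inoperative=not, Scavenge line inoperative=occurs → not all inputs occur → does not occur.
O2 supply inoperative [AND]: Reserve flowmeter faulted=occurs, Pressure regulator is inoperative=occurs, APL valve fails=occurs → all inputs occur → occurs.
Pipeline path inoperative [OR]: Vaporizer chain unavailable=not, Reserve CO2 absorber stuck=not, O2 supply inoperative=occurs, Primary check valve trips=not → at least one input occurs → occurs.
Anesthesia gas delivery interrupted [OR]: Pipeline path inoperative=occurs, Left pipeline inlet 2 fails=not, Left O2 cylinder 2 faulted=not → at least one input occurs → occurs.

Yes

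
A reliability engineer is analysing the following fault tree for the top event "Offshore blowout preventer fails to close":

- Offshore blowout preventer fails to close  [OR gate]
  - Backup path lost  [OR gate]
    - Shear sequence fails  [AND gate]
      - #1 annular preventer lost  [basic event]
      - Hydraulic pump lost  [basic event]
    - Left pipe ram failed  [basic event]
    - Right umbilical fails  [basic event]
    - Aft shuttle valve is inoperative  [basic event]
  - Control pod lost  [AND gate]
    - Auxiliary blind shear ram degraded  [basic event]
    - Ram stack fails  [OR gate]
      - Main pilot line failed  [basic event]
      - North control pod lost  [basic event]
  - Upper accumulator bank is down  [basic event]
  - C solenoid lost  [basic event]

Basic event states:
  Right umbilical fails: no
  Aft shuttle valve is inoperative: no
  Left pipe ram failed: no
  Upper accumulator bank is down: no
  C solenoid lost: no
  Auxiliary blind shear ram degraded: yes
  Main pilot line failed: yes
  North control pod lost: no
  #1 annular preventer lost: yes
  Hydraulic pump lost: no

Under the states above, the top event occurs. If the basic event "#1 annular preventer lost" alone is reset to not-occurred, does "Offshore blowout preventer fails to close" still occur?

Yes

Counterfactual: set "#1 annular preventer lost" to not occurred.
Shear sequence fails [AND]: #1 annular preventer lost=not, Hydraulic pump lost=not → not all inputs occur → does not occur.
Backup path lost [OR]: Shear sequence fails=not, Left pipe ram failed=not, Right umbilical fails=not, Aft shuttle valve is inoperative=not → no input occurs → does not occur.
Ram stack fails [OR]: Main pilot line failed=occurs, North control pod lost=not → at least one input occurs → occurs.
Control pod lost [AND]: Auxiliary blind shear ram degraded=occurs, Ram stack fails=occurs → all inputs occur → occurs.
Offshore blowout preventer fails to close [OR]: Backup path lost=not, Control pod lost=occurs, Upper accumulator bank is down=not, C solenoid lost=not → at least one input occurs → occurs.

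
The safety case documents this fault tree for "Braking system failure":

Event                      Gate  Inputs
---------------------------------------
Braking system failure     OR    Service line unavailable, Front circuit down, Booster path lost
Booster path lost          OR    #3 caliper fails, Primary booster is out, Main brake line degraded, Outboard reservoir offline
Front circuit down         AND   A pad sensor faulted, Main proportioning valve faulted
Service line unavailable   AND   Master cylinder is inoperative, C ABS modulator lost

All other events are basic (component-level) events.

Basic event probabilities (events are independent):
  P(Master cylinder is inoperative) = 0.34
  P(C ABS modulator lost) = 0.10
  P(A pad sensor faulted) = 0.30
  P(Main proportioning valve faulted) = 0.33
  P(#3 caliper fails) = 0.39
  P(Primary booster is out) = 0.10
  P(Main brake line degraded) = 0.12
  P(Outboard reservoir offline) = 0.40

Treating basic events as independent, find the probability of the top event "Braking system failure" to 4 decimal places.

P(Service line unavailable) [AND] = 0.34 × 0.10 = 0.034000
P(Front circuit down) [AND] = 0.30 × 0.33 = 0.099000
P(Booster path lost) [OR] = 1 − (1−0.39) × (1−0.10) × (1−0.12) × (1−0.40) = 0.710128
P(Braking system failure) [OR] = 1 − (1−0.034000) × (1−0.099000) × (1−0.710128) = 0.747705
Rounded to 4 decimal places: P(Braking system failure) ≈ 0.7477.

0.7477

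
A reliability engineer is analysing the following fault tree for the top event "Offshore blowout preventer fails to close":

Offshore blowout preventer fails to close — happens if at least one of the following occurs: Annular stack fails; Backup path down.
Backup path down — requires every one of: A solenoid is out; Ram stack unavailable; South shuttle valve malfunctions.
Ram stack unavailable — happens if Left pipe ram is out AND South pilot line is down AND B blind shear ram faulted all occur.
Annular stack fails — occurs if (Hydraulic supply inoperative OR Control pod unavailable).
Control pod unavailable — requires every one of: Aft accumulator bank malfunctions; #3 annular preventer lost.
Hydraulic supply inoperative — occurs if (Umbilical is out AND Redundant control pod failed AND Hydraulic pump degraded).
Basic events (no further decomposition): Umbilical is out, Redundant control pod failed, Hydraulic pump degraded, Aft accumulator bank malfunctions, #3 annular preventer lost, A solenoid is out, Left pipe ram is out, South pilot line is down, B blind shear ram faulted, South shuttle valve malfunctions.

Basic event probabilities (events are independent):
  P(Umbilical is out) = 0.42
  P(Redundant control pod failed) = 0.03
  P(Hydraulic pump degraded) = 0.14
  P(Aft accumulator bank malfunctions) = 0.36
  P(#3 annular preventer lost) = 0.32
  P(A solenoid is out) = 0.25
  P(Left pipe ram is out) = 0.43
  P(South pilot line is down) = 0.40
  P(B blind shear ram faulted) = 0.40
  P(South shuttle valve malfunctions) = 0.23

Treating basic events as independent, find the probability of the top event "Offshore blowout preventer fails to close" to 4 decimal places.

P(Hydraulic supply inoperative) [AND] = 0.42 × 0.03 × 0.14 = 0.001764
P(Control pod unavailable) [AND] = 0.36 × 0.32 = 0.115200
P(Annular stack fails) [OR] = 1 − (1−0.001764) × (1−0.115200) = 0.116761
P(Ram stack unavailable) [AND] = 0.43 × 0.40 × 0.40 = 0.068800
P(Backup path down) [AND] = 0.25 × 0.068800 × 0.23 = 0.003956
P(Offshore blowout preventer fails to close) [OR] = 1 − (1−0.116761) × (1−0.003956) = 0.120255
Rounded to 4 decimal places: P(Offshore blowout preventer fails to close) ≈ 0.1203.

0.1203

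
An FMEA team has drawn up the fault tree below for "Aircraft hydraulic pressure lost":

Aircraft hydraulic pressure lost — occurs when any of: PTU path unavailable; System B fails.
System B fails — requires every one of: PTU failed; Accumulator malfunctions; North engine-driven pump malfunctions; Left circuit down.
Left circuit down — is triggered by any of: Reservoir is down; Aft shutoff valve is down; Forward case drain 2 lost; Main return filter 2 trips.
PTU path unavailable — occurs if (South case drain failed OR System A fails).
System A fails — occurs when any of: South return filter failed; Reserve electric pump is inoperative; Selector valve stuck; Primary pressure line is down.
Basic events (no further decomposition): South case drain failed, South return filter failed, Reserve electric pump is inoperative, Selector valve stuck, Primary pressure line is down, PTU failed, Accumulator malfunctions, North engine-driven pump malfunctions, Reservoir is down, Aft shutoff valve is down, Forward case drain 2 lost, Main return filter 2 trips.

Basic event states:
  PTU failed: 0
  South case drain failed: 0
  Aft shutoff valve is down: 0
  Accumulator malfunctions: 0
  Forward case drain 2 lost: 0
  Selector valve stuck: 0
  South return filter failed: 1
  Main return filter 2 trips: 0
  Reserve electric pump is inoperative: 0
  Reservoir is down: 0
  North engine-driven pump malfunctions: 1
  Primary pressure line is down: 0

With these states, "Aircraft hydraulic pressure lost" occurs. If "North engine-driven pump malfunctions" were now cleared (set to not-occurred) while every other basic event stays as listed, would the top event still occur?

Yes

Counterfactual: set "North engine-driven pump malfunctions" to not occurred.
System A fails [OR]: South return filter failed=occurs, Reserve electric pump is inoperative=not, Selector valve stuck=not, Primary pressure line is down=not → at least one input occurs → occurs.
PTU path unavailable [OR]: South case drain failed=not, System A fails=occurs → at least one input occurs → occurs.
Left circuit down [OR]: Reservoir is down=not, Aft shutoff valve is down=not, Forward case drain 2 lost=not, Main return filter 2 trips=not → no input occurs → does not occur.
System B fails [AND]: PTU failed=not, Accumulator malfunctions=not, North engine-driven pump malfunctions=not, Left circuit down=not → not all inputs occur → does not occur.
Aircraft hydraulic pressure lost [OR]: PTU path unavailable=occurs, System B fails=not → at least one input occurs → occurs.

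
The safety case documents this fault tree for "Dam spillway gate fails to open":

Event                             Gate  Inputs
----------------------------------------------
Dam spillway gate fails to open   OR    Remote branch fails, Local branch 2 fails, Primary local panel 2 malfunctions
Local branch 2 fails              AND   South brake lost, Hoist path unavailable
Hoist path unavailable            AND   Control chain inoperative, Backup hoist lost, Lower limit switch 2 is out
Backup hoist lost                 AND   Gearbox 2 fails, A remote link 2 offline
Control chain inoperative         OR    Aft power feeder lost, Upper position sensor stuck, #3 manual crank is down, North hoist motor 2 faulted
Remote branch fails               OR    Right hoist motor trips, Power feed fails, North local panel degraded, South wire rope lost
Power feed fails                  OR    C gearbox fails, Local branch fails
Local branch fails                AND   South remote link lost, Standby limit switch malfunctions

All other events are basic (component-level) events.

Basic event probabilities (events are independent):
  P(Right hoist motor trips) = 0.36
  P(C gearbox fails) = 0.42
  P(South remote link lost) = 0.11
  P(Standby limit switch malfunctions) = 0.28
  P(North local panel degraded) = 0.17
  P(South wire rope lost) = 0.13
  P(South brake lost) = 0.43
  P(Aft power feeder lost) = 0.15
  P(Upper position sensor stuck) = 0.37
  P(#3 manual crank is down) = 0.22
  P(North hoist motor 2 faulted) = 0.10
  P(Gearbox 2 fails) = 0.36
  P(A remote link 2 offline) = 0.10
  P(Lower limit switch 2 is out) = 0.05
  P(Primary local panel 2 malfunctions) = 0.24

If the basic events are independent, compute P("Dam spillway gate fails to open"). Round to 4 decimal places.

0.8027

P(Local branch fails) [AND] = 0.11 × 0.28 = 0.030800
P(Power feed fails) [OR] = 1 − (1−0.42) × (1−0.030800) = 0.437864
P(Remote branch fails) [OR] = 1 − (1−0.36) × (1−0.437864) × (1−0.17) × (1−0.13) = 0.740212
P(Control chain inoperative) [OR] = 1 − (1−0.15) × (1−0.37) × (1−0.22) × (1−0.10) = 0.624079
P(Backup hoist lost) [AND] = 0.36 × 0.10 = 0.036000
P(Hoist path unavailable) [AND] = 0.624079 × 0.036000 × 0.05 = 0.001123
P(Local branch 2 fails) [AND] = 0.43 × 0.001123 = 0.000483
P(Dam spillway gate fails to open) [OR] = 1 − (1−0.740212) × (1−0.000483) × (1−0.24) = 0.802656
Rounded to 4 decimal places: P(Dam spillway gate fails to open) ≈ 0.8027.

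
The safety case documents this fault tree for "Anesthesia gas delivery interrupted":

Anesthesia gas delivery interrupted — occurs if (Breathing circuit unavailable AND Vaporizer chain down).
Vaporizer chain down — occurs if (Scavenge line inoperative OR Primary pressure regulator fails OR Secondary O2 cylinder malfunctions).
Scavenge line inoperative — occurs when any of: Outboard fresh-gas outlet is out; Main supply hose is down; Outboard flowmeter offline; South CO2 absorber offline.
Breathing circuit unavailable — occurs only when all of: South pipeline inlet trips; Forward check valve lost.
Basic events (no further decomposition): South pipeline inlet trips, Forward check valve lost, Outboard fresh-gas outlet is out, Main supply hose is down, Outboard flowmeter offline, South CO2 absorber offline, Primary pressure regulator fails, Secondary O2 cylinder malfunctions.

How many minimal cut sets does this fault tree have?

Breathing circuit unavailable [AND]: one cut set from each child combined → 1 × 1 = 1 cut set(s).
Scavenge line inoperative [OR]: union of children's cut sets → 4 cut set(s).
Vaporizer chain down [OR]: union of children's cut sets → 6 cut set(s).
Anesthesia gas delivery interrupted [AND]: one cut set from each child combined → 1 × 6 = 6 cut set(s).
Minimal cut sets: {Forward check valve lost, Outboard fresh-gas outlet is out, South pipeline inlet trips}; {Forward check valve lost, Main supply hose is down, South pipeline inlet trips}; {Forward check valve lost, Outboard flowmeter offline, South pipeline inlet trips}; {Forward check valve lost, South CO2 absorber offline, South pipeline inlet trips}; {Forward check valve lost, Primary pressure regulator fails, South pipeline inlet trips}; {Forward check valve lost, Secondary O2 cylinder malfunctions, South pipeline inlet trips}.

6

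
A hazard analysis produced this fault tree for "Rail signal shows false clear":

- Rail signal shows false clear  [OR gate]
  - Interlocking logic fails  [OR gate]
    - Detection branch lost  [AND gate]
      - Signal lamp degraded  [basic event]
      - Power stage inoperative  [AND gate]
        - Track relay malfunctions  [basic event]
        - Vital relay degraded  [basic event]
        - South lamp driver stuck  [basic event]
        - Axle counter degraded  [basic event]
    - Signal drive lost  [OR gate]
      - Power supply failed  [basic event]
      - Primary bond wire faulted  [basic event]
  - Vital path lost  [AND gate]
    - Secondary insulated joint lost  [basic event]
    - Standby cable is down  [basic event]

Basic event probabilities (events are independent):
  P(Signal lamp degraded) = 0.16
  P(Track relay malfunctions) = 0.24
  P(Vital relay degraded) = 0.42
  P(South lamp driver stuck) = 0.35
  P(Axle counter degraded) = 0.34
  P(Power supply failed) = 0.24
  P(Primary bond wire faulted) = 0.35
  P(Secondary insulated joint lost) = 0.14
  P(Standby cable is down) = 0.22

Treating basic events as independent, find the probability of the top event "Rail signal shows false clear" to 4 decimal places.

P(Power stage inoperative) [AND] = 0.24 × 0.42 × 0.35 × 0.34 = 0.011995
P(Detection branch lost) [AND] = 0.16 × 0.011995 = 0.001919
P(Signal drive lost) [OR] = 1 − (1−0.24) × (1−0.35) = 0.506000
P(Interlocking logic fails) [OR] = 1 − (1−0.001919) × (1−0.506000) = 0.506948
P(Vital path lost) [AND] = 0.14 × 0.22 = 0.030800
P(Rail signal shows false clear) [OR] = 1 − (1−0.506948) × (1−0.030800) = 0.522134
Rounded to 4 decimal places: P(Rail signal shows false clear) ≈ 0.5221.

0.5221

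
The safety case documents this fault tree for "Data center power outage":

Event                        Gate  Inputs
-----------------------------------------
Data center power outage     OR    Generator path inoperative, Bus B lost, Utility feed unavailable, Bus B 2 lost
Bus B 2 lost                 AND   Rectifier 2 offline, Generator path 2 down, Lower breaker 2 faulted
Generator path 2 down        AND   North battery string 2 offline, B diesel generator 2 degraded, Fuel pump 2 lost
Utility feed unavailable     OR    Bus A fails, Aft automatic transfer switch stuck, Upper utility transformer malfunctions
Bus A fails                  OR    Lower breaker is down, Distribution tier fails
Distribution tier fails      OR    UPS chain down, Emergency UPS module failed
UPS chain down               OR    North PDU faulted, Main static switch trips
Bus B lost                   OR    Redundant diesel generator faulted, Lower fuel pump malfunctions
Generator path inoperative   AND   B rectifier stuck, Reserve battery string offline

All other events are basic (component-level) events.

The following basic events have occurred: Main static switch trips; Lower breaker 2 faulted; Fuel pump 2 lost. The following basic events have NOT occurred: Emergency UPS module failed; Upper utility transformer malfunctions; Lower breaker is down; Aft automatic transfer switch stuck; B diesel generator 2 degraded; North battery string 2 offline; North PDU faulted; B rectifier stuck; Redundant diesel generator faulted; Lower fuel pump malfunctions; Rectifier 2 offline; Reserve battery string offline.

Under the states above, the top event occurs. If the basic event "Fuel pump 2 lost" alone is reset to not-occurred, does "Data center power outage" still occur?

Yes

Counterfactual: set "Fuel pump 2 lost" to not occurred.
Generator path inoperative [AND]: B rectifier stuck=not, Reserve battery string offline=not → not all inputs occur → does not occur.
Bus B lost [OR]: Redundant diesel generator faulted=not, Lower fuel pump malfunctions=not → no input occurs → does not occur.
UPS chain down [OR]: North PDU faulted=not, Main static switch trips=occurs → at least one input occurs → occurs.
Distribution tier fails [OR]: UPS chain down=occurs, Emergency UPS module failed=not → at least one input occurs → occurs.
Bus A fails [OR]: Lower breaker is down=not, Distribution tier fails=occurs → at least one input occurs → occurs.
Utility feed unavailable [OR]: Bus A fails=occurs, Aft automatic transfer switch stuck=not, Upper utility transformer malfunctions=not → at least one input occurs → occurs.
Generator path 2 down [AND]: North battery string 2 offline=not, B diesel generator 2 degraded=not, Fuel pump 2 lost=not → not all inputs occur → does not occur.
Bus B 2 lost [AND]: Rectifier 2 offline=not, Generator path 2 down=not, Lower breaker 2 faulted=occurs → not all inputs occur → does not occur.
Data center power outage [OR]: Generator path inoperative=not, Bus B lost=not, Utility feed unavailable=occurs, Bus B 2 lost=not → at least one input occurs → occurs.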